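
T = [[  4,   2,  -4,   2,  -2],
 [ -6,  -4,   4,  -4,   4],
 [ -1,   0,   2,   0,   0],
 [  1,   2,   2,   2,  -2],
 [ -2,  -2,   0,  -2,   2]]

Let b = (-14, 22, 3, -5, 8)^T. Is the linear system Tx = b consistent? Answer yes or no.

Row reduce the augmented matrix [T | b].
R2 ← R2 + (3/2)·R1: [0, -1, -2, -1, 1, 1]
R3 ← R3 + (1/4)·R1: [0, 1/2, 1, 1/2, -1/2, -1/2]
R4 ← R4 − (1/4)·R1: [0, 3/2, 3, 3/2, -3/2, -3/2]
R5 ← R5 + (1/2)·R1: [0, -1, -2, -1, 1, 1]
R3 ← R3 + (1/2)·R2: [0, 0, 0, 0, 0, 0]
R4 ← R4 + (3/2)·R2: [0, 0, 0, 0, 0, 0]
R5 ← R5 − R2: [0, 0, 0, 0, 0, 0]
The echelon form has 2 nonzero rows, and every pivot lies in the first 5 columns, so rank(T) = rank([T|b]) = 2.
The system is consistent.

yes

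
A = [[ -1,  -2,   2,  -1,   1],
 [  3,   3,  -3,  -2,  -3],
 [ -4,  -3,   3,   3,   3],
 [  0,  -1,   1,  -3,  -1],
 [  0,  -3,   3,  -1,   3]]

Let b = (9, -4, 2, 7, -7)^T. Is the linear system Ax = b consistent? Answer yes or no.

Row reduce the augmented matrix [A | b].
R2 ← R2 + (3)·R1: [0, -3, 3, -5, 0, 23]
R3 ← R3 − (4)·R1: [0, 5, -5, 7, -1, -34]
R3 ← R3 + (5/3)·R2: [0, 0, 0, -4/3, -1, 13/3]
R4 ← R4 − (1/3)·R2: [0, 0, 0, -4/3, -1, -2/3]
R5 ← R5 − R2: [0, 0, 0, 4, 3, -30]
R4 ← R4 − R3: [0, 0, 0, 0, 0, -5]
R5 ← R5 + (3)·R3: [0, 0, 0, 0, 0, -17]
R5 ← R5 − (17/5)·R4: [0, 0, 0, 0, 0, 0]
The echelon form has 4 nonzero rows; the last pivot sits in the augmented column, so rank(A) = 3 but rank([A|b]) = 4.
Since the ranks differ, the system is inconsistent.

no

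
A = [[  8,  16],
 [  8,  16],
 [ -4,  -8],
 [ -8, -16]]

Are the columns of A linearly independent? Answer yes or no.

Row reduce A to echelon form.
R2 ← R2 − R1: [0, 0]
R3 ← R3 + (1/2)·R1: [0, 0]
R4 ← R4 + R1: [0, 0]
1 pivot among 2 columns.
Only 1 < 2 pivot columns, so the columns are linearly dependent.

no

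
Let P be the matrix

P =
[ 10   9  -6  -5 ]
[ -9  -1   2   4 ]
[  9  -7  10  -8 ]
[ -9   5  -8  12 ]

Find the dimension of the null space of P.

0

Row reduce to echelon form.
R2 ← R2 + (9/10)·R1: [0, 71/10, -17/5, -1/2]
R3 ← R3 − (9/10)·R1: [0, -151/10, 77/5, -7/2]
R4 ← R4 + (9/10)·R1: [0, 131/10, -67/5, 15/2]
R3 ← R3 + (151/71)·R2: [0, 0, 580/71, -324/71]
R4 ← R4 − (131/71)·R2: [0, 0, -506/71, 598/71]
R4 ← R4 + (253/290)·R3: [0, 0, 0, 644/145]
4 nonzero rows, so rank(P) = 4.
P has 4 columns; by rank–nullity, nullity = 4 − 4 = 0.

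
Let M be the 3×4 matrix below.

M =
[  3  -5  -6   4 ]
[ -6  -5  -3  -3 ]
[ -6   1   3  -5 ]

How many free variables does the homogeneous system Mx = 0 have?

2

Row reduce to echelon form.
R2 ← R2 + (2)·R1: [0, -15, -15, 5]
R3 ← R3 + (2)·R1: [0, -9, -9, 3]
R3 ← R3 − (3/5)·R2: [0, 0, 0, 0]
2 nonzero rows, so rank(M) = 2.
M has 4 columns; by rank–nullity, nullity = 4 − 2 = 2.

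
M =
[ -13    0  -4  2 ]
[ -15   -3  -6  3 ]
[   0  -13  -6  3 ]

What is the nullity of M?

2

Row reduce to echelon form.
R2 ← R2 − (15/13)·R1: [0, -3, -18/13, 9/13]
R3 ← R3 − (13/3)·R2: [0, 0, 0, 0]
2 nonzero rows, so rank(M) = 2.
M has 4 columns; by rank–nullity, nullity = 4 − 2 = 2.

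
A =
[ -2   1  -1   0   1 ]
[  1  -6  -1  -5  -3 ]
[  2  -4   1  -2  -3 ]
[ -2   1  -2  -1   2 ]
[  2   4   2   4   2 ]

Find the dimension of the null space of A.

1

Row reduce to echelon form.
R2 ← R2 + (1/2)·R1: [0, -11/2, -3/2, -5, -5/2]
R3 ← R3 + R1: [0, -3, 0, -2, -2]
R4 ← R4 − R1: [0, 0, -1, -1, 1]
R5 ← R5 + R1: [0, 5, 1, 4, 3]
R3 ← R3 − (6/11)·R2: [0, 0, 9/11, 8/11, -7/11]
R5 ← R5 + (10/11)·R2: [0, 0, -4/11, -6/11, 8/11]
R4 ← R4 + (11/9)·R3: [0, 0, 0, -1/9, 2/9]
R5 ← R5 + (4/9)·R3: [0, 0, 0, -2/9, 4/9]
R5 ← R5 − (2)·R4: [0, 0, 0, 0, 0]
4 nonzero rows, so rank(A) = 4.
A has 5 columns; by rank–nullity, nullity = 5 − 4 = 1.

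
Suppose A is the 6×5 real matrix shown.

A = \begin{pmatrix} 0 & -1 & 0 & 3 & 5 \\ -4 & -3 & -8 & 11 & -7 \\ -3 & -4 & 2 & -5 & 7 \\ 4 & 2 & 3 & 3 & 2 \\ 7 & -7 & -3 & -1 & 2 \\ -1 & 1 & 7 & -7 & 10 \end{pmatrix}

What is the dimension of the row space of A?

Row reduce to echelon form.
Swap R1 ↔ R2
R3 ← R3 − (3/4)·R1: [0, -7/4, 8, -53/4, 49/4]
R4 ← R4 + R1: [0, -1, -5, 14, -5]
R5 ← R5 + (7/4)·R1: [0, -49/4, -17, 73/4, -41/4]
R6 ← R6 − (1/4)·R1: [0, 7/4, 9, -39/4, 47/4]
R3 ← R3 − (7/4)·R2: [0, 0, 8, -37/2, 7/2]
R4 ← R4 − R2: [0, 0, -5, 11, -10]
R5 ← R5 − (49/4)·R2: [0, 0, -17, -37/2, -143/2]
R6 ← R6 + (7/4)·R2: [0, 0, 9, -9/2, 41/2]
R4 ← R4 + (5/8)·R3: [0, 0, 0, -9/16, -125/16]
R5 ← R5 + (17/8)·R3: [0, 0, 0, -925/16, -1025/16]
R6 ← R6 − (9/8)·R3: [0, 0, 0, 261/16, 265/16]
R5 ← R5 − (925/9)·R4: [0, 0, 0, 0, 6650/9]
R6 ← R6 + (29)·R4: [0, 0, 0, 0, -210]
R6 ← R6 + (27/95)·R5: [0, 0, 0, 0, 0]
Echelon form has 5 nonzero rows, so rank(A) = 5.
The row space has dimension equal to the rank: 5.

5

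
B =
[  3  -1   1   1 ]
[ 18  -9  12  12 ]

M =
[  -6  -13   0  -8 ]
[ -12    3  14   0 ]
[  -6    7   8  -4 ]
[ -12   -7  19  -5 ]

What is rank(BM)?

2

First compute BM:
[[-24, -42,  13, -33],
 [-216, -261, 198, -252]]
Now row reduce the product.
R2 ← R2 − (9)·R1: [0, 117, 81, 45]
2 nonzero rows, so rank(BM) = 2.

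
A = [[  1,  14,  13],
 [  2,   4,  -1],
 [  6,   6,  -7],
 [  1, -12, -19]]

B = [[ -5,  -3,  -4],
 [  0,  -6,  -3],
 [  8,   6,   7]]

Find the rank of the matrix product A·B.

2

First compute AB:
[[ 99,  -9,  45],
 [-18, -36, -27],
 [-86, -96, -91],
 [-157, -45, -101]]
Now row reduce the product.
R2 ← R2 + (2/11)·R1: [0, -414/11, -207/11]
R3 ← R3 + (86/99)·R1: [0, -1142/11, -571/11]
R4 ← R4 + (157/99)·R1: [0, -652/11, -326/11]
R3 ← R3 − (571/207)·R2: [0, 0, 0]
R4 ← R4 − (326/207)·R2: [0, 0, 0]
2 nonzero rows, so rank(AB) = 2.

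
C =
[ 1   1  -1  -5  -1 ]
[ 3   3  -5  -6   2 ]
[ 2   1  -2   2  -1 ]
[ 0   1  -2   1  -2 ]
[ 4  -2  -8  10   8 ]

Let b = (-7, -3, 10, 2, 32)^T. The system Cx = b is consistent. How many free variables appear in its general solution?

0

Row reduce the augmented matrix [C | b].
R2 ← R2 − (3)·R1: [0, 0, -2, 9, 5, 18]
R3 ← R3 − (2)·R1: [0, -1, 0, 12, 1, 24]
R5 ← R5 − (4)·R1: [0, -6, -4, 30, 12, 60]
Swap R2 ↔ R3
R4 ← R4 + R2: [0, 0, -2, 13, -1, 26]
R5 ← R5 − (6)·R2: [0, 0, -4, -42, 6, -84]
R4 ← R4 − R3: [0, 0, 0, 4, -6, 8]
R5 ← R5 − (2)·R3: [0, 0, 0, -60, -4, -120]
R5 ← R5 + (15)·R4: [0, 0, 0, 0, -94, 0]
The echelon form has 5 nonzero rows, and every pivot lies in the first 5 columns, so rank(C) = rank([C|b]) = 5.
The system is consistent.
Free variables = (unknowns) − (rank) = 5 − 5 = 0.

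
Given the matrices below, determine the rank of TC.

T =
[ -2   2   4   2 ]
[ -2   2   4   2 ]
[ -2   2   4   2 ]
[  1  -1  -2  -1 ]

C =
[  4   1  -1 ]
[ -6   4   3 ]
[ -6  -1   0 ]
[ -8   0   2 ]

First compute TC:
[[-60,   2,  12],
 [-60,   2,  12],
 [-60,   2,  12],
 [ 30,  -1,  -6]]
Now row reduce the product.
R2 ← R2 − R1: [0, 0, 0]
R3 ← R3 − R1: [0, 0, 0]
R4 ← R4 + (1/2)·R1: [0, 0, 0]
1 nonzero row, so rank(TC) = 1.

1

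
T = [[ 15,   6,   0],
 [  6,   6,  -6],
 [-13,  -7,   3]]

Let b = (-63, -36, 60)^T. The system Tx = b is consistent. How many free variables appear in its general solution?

Row reduce the augmented matrix [T | b].
R2 ← R2 − (2/5)·R1: [0, 18/5, -6, -54/5]
R3 ← R3 + (13/15)·R1: [0, -9/5, 3, 27/5]
R3 ← R3 + (1/2)·R2: [0, 0, 0, 0]
The echelon form has 2 nonzero rows, and every pivot lies in the first 3 columns, so rank(T) = rank([T|b]) = 2.
The system is consistent.
Free variables = (unknowns) − (rank) = 3 − 2 = 1.

1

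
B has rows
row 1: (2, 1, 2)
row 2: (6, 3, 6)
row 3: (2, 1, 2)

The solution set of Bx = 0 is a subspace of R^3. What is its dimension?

2

Row reduce to echelon form.
R2 ← R2 − (3)·R1: [0, 0, 0]
R3 ← R3 − R1: [0, 0, 0]
1 nonzero row, so rank(B) = 1.
B has 3 columns; by rank–nullity, nullity = 3 − 1 = 2.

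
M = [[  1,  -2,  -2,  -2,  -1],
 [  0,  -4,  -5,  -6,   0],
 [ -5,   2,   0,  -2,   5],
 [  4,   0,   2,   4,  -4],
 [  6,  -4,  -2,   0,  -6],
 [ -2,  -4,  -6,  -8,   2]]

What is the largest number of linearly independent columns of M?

Row reduce to echelon form.
R3 ← R3 + (5)·R1: [0, -8, -10, -12, 0]
R4 ← R4 − (4)·R1: [0, 8, 10, 12, 0]
R5 ← R5 − (6)·R1: [0, 8, 10, 12, 0]
R6 ← R6 + (2)·R1: [0, -8, -10, -12, 0]
R3 ← R3 − (2)·R2: [0, 0, 0, 0, 0]
R4 ← R4 + (2)·R2: [0, 0, 0, 0, 0]
R5 ← R5 + (2)·R2: [0, 0, 0, 0, 0]
R6 ← R6 − (2)·R2: [0, 0, 0, 0, 0]
Echelon form has 2 nonzero rows, so rank(M) = 2.
The rank gives the maximum number of linearly independent columns: 2.

2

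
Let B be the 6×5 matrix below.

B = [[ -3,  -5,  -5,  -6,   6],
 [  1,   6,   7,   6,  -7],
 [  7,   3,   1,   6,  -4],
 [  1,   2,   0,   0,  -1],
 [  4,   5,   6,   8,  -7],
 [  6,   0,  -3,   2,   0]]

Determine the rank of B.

3

Row reduce to echelon form.
R2 ← R2 + (1/3)·R1: [0, 13/3, 16/3, 4, -5]
R3 ← R3 + (7/3)·R1: [0, -26/3, -32/3, -8, 10]
R4 ← R4 + (1/3)·R1: [0, 1/3, -5/3, -2, 1]
R5 ← R5 + (4/3)·R1: [0, -5/3, -2/3, 0, 1]
R6 ← R6 + (2)·R1: [0, -10, -13, -10, 12]
R3 ← R3 + (2)·R2: [0, 0, 0, 0, 0]
R4 ← R4 − (1/13)·R2: [0, 0, -27/13, -30/13, 18/13]
R5 ← R5 + (5/13)·R2: [0, 0, 18/13, 20/13, -12/13]
R6 ← R6 + (30/13)·R2: [0, 0, -9/13, -10/13, 6/13]
Swap R3 ↔ R4
R5 ← R5 + (2/3)·R3: [0, 0, 0, 0, 0]
R6 ← R6 − (1/3)·R3: [0, 0, 0, 0, 0]
Echelon form has 3 nonzero rows, so rank(B) = 3.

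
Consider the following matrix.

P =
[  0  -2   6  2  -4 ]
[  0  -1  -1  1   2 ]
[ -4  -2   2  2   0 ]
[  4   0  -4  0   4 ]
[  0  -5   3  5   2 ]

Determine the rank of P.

Row reduce to echelon form.
Swap R1 ↔ R3
R4 ← R4 + R1: [0, -2, -2, 2, 4]
R3 ← R3 − (2)·R2: [0, 0, 8, 0, -8]
R4 ← R4 − (2)·R2: [0, 0, 0, 0, 0]
R5 ← R5 − (5)·R2: [0, 0, 8, 0, -8]
R5 ← R5 − R3: [0, 0, 0, 0, 0]
Echelon form has 3 nonzero rows, so rank(P) = 3.

3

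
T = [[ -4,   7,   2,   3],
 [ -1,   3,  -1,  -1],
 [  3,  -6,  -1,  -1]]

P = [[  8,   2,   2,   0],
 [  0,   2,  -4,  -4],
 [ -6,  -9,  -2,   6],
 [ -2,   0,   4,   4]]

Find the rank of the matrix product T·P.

3

First compute TP:
[[-50, -12, -28,  -4],
 [  0,  13, -16, -22],
 [ 32,   3,  28,  14]]
Now row reduce the product.
R3 ← R3 + (16/25)·R1: [0, -117/25, 252/25, 286/25]
R3 ← R3 + (9/25)·R2: [0, 0, 108/25, 88/25]
3 nonzero rows, so rank(TP) = 3.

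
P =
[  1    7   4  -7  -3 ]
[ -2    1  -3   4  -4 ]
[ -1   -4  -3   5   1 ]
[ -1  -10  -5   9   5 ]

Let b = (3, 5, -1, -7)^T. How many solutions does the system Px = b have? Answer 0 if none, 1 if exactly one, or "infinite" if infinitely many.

0

Row reduce the augmented matrix [P | b].
R2 ← R2 + (2)·R1: [0, 15, 5, -10, -10, 11]
R3 ← R3 + R1: [0, 3, 1, -2, -2, 2]
R4 ← R4 + R1: [0, -3, -1, 2, 2, -4]
R3 ← R3 − (1/5)·R2: [0, 0, 0, 0, 0, -1/5]
R4 ← R4 + (1/5)·R2: [0, 0, 0, 0, 0, -9/5]
R4 ← R4 − (9)·R3: [0, 0, 0, 0, 0, 0]
The echelon form has 3 nonzero rows; the last pivot sits in the augmented column, so rank(P) = 2 but rank([P|b]) = 3.
Since the ranks differ, the system is inconsistent.
It has no solutions.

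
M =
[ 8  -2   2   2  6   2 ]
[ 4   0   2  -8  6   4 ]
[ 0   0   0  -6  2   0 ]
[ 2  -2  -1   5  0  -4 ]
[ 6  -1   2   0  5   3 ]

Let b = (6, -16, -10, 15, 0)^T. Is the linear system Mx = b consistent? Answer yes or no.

yes

Row reduce the augmented matrix [M | b].
R2 ← R2 − (1/2)·R1: [0, 1, 1, -9, 3, 3, -19]
R4 ← R4 − (1/4)·R1: [0, -3/2, -3/2, 9/2, -3/2, -9/2, 27/2]
R5 ← R5 − (3/4)·R1: [0, 1/2, 1/2, -3/2, 1/2, 3/2, -9/2]
R4 ← R4 + (3/2)·R2: [0, 0, 0, -9, 3, 0, -15]
R5 ← R5 − (1/2)·R2: [0, 0, 0, 3, -1, 0, 5]
R4 ← R4 − (3/2)·R3: [0, 0, 0, 0, 0, 0, 0]
R5 ← R5 + (1/2)·R3: [0, 0, 0, 0, 0, 0, 0]
The echelon form has 3 nonzero rows, and every pivot lies in the first 6 columns, so rank(M) = rank([M|b]) = 3.
The system is consistent.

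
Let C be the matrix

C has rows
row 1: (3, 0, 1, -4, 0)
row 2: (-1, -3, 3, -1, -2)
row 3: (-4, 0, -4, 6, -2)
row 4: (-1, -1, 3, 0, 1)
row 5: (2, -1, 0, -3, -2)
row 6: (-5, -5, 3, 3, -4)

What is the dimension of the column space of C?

3

Row reduce to echelon form.
R2 ← R2 + (1/3)·R1: [0, -3, 10/3, -7/3, -2]
R3 ← R3 + (4/3)·R1: [0, 0, -8/3, 2/3, -2]
R4 ← R4 + (1/3)·R1: [0, -1, 10/3, -4/3, 1]
R5 ← R5 − (2/3)·R1: [0, -1, -2/3, -1/3, -2]
R6 ← R6 + (5/3)·R1: [0, -5, 14/3, -11/3, -4]
R4 ← R4 − (1/3)·R2: [0, 0, 20/9, -5/9, 5/3]
R5 ← R5 − (1/3)·R2: [0, 0, -16/9, 4/9, -4/3]
R6 ← R6 − (5/3)·R2: [0, 0, -8/9, 2/9, -2/3]
R4 ← R4 + (5/6)·R3: [0, 0, 0, 0, 0]
R5 ← R5 − (2/3)·R3: [0, 0, 0, 0, 0]
R6 ← R6 − (1/3)·R3: [0, 0, 0, 0, 0]
Echelon form has 3 nonzero rows, so rank(C) = 3.
The column space has dimension equal to the rank: 3.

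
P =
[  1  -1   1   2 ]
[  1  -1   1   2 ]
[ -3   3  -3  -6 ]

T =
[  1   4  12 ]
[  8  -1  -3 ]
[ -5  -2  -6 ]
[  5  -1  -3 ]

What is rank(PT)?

1

First compute PT:
[[ -2,   1,   3],
 [ -2,   1,   3],
 [  6,  -3,  -9]]
Now row reduce the product.
R2 ← R2 − R1: [0, 0, 0]
R3 ← R3 + (3)·R1: [0, 0, 0]
1 nonzero row, so rank(PT) = 1.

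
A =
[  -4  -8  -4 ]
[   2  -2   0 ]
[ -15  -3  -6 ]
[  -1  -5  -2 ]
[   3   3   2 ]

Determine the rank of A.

2

Row reduce to echelon form.
R2 ← R2 + (1/2)·R1: [0, -6, -2]
R3 ← R3 − (15/4)·R1: [0, 27, 9]
R4 ← R4 − (1/4)·R1: [0, -3, -1]
R5 ← R5 + (3/4)·R1: [0, -3, -1]
R3 ← R3 + (9/2)·R2: [0, 0, 0]
R4 ← R4 − (1/2)·R2: [0, 0, 0]
R5 ← R5 − (1/2)·R2: [0, 0, 0]
Echelon form has 2 nonzero rows, so rank(A) = 2.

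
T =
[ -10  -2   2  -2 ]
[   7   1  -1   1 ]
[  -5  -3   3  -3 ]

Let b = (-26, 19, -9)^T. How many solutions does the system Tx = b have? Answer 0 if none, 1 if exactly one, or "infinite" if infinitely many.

infinite

Row reduce the augmented matrix [T | b].
R2 ← R2 + (7/10)·R1: [0, -2/5, 2/5, -2/5, 4/5]
R3 ← R3 − (1/2)·R1: [0, -2, 2, -2, 4]
R3 ← R3 − (5)·R2: [0, 0, 0, 0, 0]
The echelon form has 2 nonzero rows, and every pivot lies in the first 4 columns, so rank(T) = rank([T|b]) = 2.
The system is consistent.
rank = 2 < 4 unknowns, so there are infinitely many solutions.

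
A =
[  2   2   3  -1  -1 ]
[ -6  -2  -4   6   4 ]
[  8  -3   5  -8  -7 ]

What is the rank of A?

Row reduce to echelon form.
R2 ← R2 + (3)·R1: [0, 4, 5, 3, 1]
R3 ← R3 − (4)·R1: [0, -11, -7, -4, -3]
R3 ← R3 + (11/4)·R2: [0, 0, 27/4, 17/4, -1/4]
Echelon form has 3 nonzero rows, so rank(A) = 3.

3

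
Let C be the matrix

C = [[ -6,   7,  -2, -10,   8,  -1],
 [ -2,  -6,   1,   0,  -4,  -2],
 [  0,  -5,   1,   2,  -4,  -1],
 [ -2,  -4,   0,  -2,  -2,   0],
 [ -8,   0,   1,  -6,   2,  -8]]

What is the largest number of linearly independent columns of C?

Row reduce to echelon form.
R2 ← R2 − (1/3)·R1: [0, -25/3, 5/3, 10/3, -20/3, -5/3]
R4 ← R4 − (1/3)·R1: [0, -19/3, 2/3, 4/3, -14/3, 1/3]
R5 ← R5 − (4/3)·R1: [0, -28/3, 11/3, 22/3, -26/3, -20/3]
R3 ← R3 − (3/5)·R2: [0, 0, 0, 0, 0, 0]
R4 ← R4 − (19/25)·R2: [0, 0, -3/5, -6/5, 2/5, 8/5]
R5 ← R5 − (28/25)·R2: [0, 0, 9/5, 18/5, -6/5, -24/5]
Swap R3 ↔ R4
R5 ← R5 + (3)·R3: [0, 0, 0, 0, 0, 0]
Echelon form has 3 nonzero rows, so rank(C) = 3.
The rank gives the maximum number of linearly independent columns: 3.

3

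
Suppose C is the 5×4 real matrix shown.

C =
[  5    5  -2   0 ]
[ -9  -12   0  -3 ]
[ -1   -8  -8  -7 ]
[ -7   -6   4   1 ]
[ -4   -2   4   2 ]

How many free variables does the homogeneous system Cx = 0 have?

2

Row reduce to echelon form.
R2 ← R2 + (9/5)·R1: [0, -3, -18/5, -3]
R3 ← R3 + (1/5)·R1: [0, -7, -42/5, -7]
R4 ← R4 + (7/5)·R1: [0, 1, 6/5, 1]
R5 ← R5 + (4/5)·R1: [0, 2, 12/5, 2]
R3 ← R3 − (7/3)·R2: [0, 0, 0, 0]
R4 ← R4 + (1/3)·R2: [0, 0, 0, 0]
R5 ← R5 + (2/3)·R2: [0, 0, 0, 0]
2 nonzero rows, so rank(C) = 2.
C has 4 columns; by rank–nullity, nullity = 4 − 2 = 2.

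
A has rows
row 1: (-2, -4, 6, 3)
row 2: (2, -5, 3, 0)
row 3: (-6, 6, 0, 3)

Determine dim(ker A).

2

Row reduce to echelon form.
R2 ← R2 + R1: [0, -9, 9, 3]
R3 ← R3 − (3)·R1: [0, 18, -18, -6]
R3 ← R3 + (2)·R2: [0, 0, 0, 0]
2 nonzero rows, so rank(A) = 2.
A has 4 columns; by rank–nullity, nullity = 4 − 2 = 2.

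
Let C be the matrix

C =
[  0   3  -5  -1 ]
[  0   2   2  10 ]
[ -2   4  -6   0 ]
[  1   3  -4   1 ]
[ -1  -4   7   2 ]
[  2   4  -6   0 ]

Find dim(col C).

3

Row reduce to echelon form.
Swap R1 ↔ R3
R4 ← R4 + (1/2)·R1: [0, 5, -7, 1]
R5 ← R5 − (1/2)·R1: [0, -6, 10, 2]
R6 ← R6 + R1: [0, 8, -12, 0]
R3 ← R3 − (3/2)·R2: [0, 0, -8, -16]
R4 ← R4 − (5/2)·R2: [0, 0, -12, -24]
R5 ← R5 + (3)·R2: [0, 0, 16, 32]
R6 ← R6 − (4)·R2: [0, 0, -20, -40]
R4 ← R4 − (3/2)·R3: [0, 0, 0, 0]
R5 ← R5 + (2)·R3: [0, 0, 0, 0]
R6 ← R6 − (5/2)·R3: [0, 0, 0, 0]
Echelon form has 3 nonzero rows, so rank(C) = 3.
The column space has dimension equal to the rank: 3.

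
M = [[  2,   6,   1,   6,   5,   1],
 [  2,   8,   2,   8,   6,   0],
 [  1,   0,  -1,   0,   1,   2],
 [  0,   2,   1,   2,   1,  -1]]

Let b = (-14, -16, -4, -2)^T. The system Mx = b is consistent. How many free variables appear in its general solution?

Row reduce the augmented matrix [M | b].
R2 ← R2 − R1: [0, 2, 1, 2, 1, -1, -2]
R3 ← R3 − (1/2)·R1: [0, -3, -3/2, -3, -3/2, 3/2, 3]
R3 ← R3 + (3/2)·R2: [0, 0, 0, 0, 0, 0, 0]
R4 ← R4 − R2: [0, 0, 0, 0, 0, 0, 0]
The echelon form has 2 nonzero rows, and every pivot lies in the first 6 columns, so rank(M) = rank([M|b]) = 2.
The system is consistent.
Free variables = (unknowns) − (rank) = 6 − 2 = 4.

4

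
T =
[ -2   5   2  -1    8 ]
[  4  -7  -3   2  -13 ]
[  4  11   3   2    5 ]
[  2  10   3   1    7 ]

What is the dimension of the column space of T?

2

Row reduce to echelon form.
R2 ← R2 + (2)·R1: [0, 3, 1, 0, 3]
R3 ← R3 + (2)·R1: [0, 21, 7, 0, 21]
R4 ← R4 + R1: [0, 15, 5, 0, 15]
R3 ← R3 − (7)·R2: [0, 0, 0, 0, 0]
R4 ← R4 − (5)·R2: [0, 0, 0, 0, 0]
Echelon form has 2 nonzero rows, so rank(T) = 2.
The column space has dimension equal to the rank: 2.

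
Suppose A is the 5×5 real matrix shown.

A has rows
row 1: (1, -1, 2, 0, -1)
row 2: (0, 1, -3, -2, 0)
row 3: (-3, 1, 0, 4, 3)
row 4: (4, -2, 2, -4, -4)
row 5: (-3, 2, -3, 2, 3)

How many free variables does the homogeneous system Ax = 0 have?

3

Row reduce to echelon form.
R3 ← R3 + (3)·R1: [0, -2, 6, 4, 0]
R4 ← R4 − (4)·R1: [0, 2, -6, -4, 0]
R5 ← R5 + (3)·R1: [0, -1, 3, 2, 0]
R3 ← R3 + (2)·R2: [0, 0, 0, 0, 0]
R4 ← R4 − (2)·R2: [0, 0, 0, 0, 0]
R5 ← R5 + R2: [0, 0, 0, 0, 0]
2 nonzero rows, so rank(A) = 2.
A has 5 columns; by rank–nullity, nullity = 5 − 2 = 3.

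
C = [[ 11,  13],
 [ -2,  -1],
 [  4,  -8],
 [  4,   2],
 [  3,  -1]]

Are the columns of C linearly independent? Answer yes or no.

Row reduce C to echelon form.
R2 ← R2 + (2/11)·R1: [0, 15/11]
R3 ← R3 − (4/11)·R1: [0, -140/11]
R4 ← R4 − (4/11)·R1: [0, -30/11]
R5 ← R5 − (3/11)·R1: [0, -50/11]
R3 ← R3 + (28/3)·R2: [0, 0]
R4 ← R4 + (2)·R2: [0, 0]
R5 ← R5 + (10/3)·R2: [0, 0]
2 pivots among 2 columns.
Every column is a pivot column, so the columns are linearly independent.

yes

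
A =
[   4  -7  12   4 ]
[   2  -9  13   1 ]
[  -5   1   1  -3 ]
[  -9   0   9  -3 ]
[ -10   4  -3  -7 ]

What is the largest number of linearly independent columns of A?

Row reduce to echelon form.
R2 ← R2 − (1/2)·R1: [0, -11/2, 7, -1]
R3 ← R3 + (5/4)·R1: [0, -31/4, 16, 2]
R4 ← R4 + (9/4)·R1: [0, -63/4, 36, 6]
R5 ← R5 + (5/2)·R1: [0, -27/2, 27, 3]
R3 ← R3 − (31/22)·R2: [0, 0, 135/22, 75/22]
R4 ← R4 − (63/22)·R2: [0, 0, 351/22, 195/22]
R5 ← R5 − (27/11)·R2: [0, 0, 108/11, 60/11]
R4 ← R4 − (13/5)·R3: [0, 0, 0, 0]
R5 ← R5 − (8/5)·R3: [0, 0, 0, 0]
Echelon form has 3 nonzero rows, so rank(A) = 3.
The rank gives the maximum number of linearly independent columns: 3.

3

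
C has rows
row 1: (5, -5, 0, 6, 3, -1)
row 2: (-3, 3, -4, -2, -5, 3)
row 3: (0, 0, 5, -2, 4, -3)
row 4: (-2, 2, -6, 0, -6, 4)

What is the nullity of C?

4

Row reduce to echelon form.
R2 ← R2 + (3/5)·R1: [0, 0, -4, 8/5, -16/5, 12/5]
R4 ← R4 + (2/5)·R1: [0, 0, -6, 12/5, -24/5, 18/5]
R3 ← R3 + (5/4)·R2: [0, 0, 0, 0, 0, 0]
R4 ← R4 − (3/2)·R2: [0, 0, 0, 0, 0, 0]
2 nonzero rows, so rank(C) = 2.
C has 6 columns; by rank–nullity, nullity = 6 − 2 = 4.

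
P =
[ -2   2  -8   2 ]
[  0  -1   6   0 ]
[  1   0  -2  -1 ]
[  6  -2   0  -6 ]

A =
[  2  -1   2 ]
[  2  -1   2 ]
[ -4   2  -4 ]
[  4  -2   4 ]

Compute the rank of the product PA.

1

First compute PA:
[[ 40, -20,  40],
 [-26,  13, -26],
 [  6,  -3,   6],
 [-16,   8, -16]]
Now row reduce the product.
R2 ← R2 + (13/20)·R1: [0, 0, 0]
R3 ← R3 − (3/20)·R1: [0, 0, 0]
R4 ← R4 + (2/5)·R1: [0, 0, 0]
1 nonzero row, so rank(PA) = 1.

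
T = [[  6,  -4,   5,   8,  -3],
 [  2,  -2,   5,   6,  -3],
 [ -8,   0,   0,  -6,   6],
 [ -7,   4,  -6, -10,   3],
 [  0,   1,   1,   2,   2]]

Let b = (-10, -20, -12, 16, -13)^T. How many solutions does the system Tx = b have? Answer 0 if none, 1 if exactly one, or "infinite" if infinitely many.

infinite

Row reduce the augmented matrix [T | b].
R2 ← R2 − (1/3)·R1: [0, -2/3, 10/3, 10/3, -2, -50/3]
R3 ← R3 + (4/3)·R1: [0, -16/3, 20/3, 14/3, 2, -76/3]
R4 ← R4 + (7/6)·R1: [0, -2/3, -1/6, -2/3, -1/2, 13/3]
R3 ← R3 − (8)·R2: [0, 0, -20, -22, 18, 108]
R4 ← R4 − R2: [0, 0, -7/2, -4, 3/2, 21]
R5 ← R5 + (3/2)·R2: [0, 0, 6, 7, -1, -38]
R4 ← R4 − (7/40)·R3: [0, 0, 0, -3/20, -33/20, 21/10]
R5 ← R5 + (3/10)·R3: [0, 0, 0, 2/5, 22/5, -28/5]
R5 ← R5 + (8/3)·R4: [0, 0, 0, 0, 0, 0]
The echelon form has 4 nonzero rows, and every pivot lies in the first 5 columns, so rank(T) = rank([T|b]) = 4.
The system is consistent.
rank = 4 < 5 unknowns, so there are infinitely many solutions.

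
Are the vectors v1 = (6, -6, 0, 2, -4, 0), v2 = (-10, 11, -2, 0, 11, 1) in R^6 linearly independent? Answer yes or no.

Form the matrix with these vectors as rows and row reduce.
R2 ← R2 + (5/3)·R1: [0, 1, -2, 10/3, 13/3, 1]
2 nonzero rows, so the 2 vectors span a space of dimension 2.
Since 2 = 2, the vectors are linearly independent.

yes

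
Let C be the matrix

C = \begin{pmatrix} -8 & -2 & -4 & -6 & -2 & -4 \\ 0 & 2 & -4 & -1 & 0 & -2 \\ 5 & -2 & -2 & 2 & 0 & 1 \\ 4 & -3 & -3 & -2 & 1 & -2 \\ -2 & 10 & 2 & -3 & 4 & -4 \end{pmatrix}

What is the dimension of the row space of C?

Row reduce to echelon form.
R3 ← R3 + (5/8)·R1: [0, -13/4, -9/2, -7/4, -5/4, -3/2]
R4 ← R4 + (1/2)·R1: [0, -4, -5, -5, 0, -4]
R5 ← R5 − (1/4)·R1: [0, 21/2, 3, -3/2, 9/2, -3]
R3 ← R3 + (13/8)·R2: [0, 0, -11, -27/8, -5/4, -19/4]
R4 ← R4 + (2)·R2: [0, 0, -13, -7, 0, -8]
R5 ← R5 − (21/4)·R2: [0, 0, 24, 15/4, 9/2, 15/2]
R4 ← R4 − (13/11)·R3: [0, 0, 0, -265/88, 65/44, -105/44]
R5 ← R5 + (24/11)·R3: [0, 0, 0, -159/44, 39/22, -63/22]
R5 ← R5 − (6/5)·R4: [0, 0, 0, 0, 0, 0]
Echelon form has 4 nonzero rows, so rank(C) = 4.
The row space has dimension equal to the rank: 4.

4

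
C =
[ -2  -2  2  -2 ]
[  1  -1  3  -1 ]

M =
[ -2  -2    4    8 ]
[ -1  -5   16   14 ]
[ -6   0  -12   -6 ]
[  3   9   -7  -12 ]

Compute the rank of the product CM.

2

First compute CM:
[[-12,  -4, -50, -32],
 [-22,  -6, -41, -12]]
Now row reduce the product.
R2 ← R2 − (11/6)·R1: [0, 4/3, 152/3, 140/3]
2 nonzero rows, so rank(CM) = 2.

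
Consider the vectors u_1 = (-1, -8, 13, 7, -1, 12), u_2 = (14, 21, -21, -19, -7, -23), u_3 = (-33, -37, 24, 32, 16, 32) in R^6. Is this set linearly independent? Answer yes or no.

Form the matrix with these vectors as rows and row reduce.
R2 ← R2 + (14)·R1: [0, -91, 161, 79, -21, 145]
R3 ← R3 − (33)·R1: [0, 227, -405, -199, 49, -364]
R3 ← R3 + (227/91)·R2: [0, 0, -44/13, -176/91, -44/13, -209/91]
3 nonzero rows, so the 3 vectors span a space of dimension 3.
Since 3 = 3, the vectors are linearly independent.

yes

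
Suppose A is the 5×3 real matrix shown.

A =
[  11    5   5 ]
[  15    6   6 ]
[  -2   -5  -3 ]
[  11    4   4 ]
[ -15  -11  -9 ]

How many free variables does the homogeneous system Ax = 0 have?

0

Row reduce to echelon form.
R2 ← R2 − (15/11)·R1: [0, -9/11, -9/11]
R3 ← R3 + (2/11)·R1: [0, -45/11, -23/11]
R4 ← R4 − R1: [0, -1, -1]
R5 ← R5 + (15/11)·R1: [0, -46/11, -24/11]
R3 ← R3 − (5)·R2: [0, 0, 2]
R4 ← R4 − (11/9)·R2: [0, 0, 0]
R5 ← R5 − (46/9)·R2: [0, 0, 2]
R5 ← R5 − R3: [0, 0, 0]
3 nonzero rows, so rank(A) = 3.
A has 3 columns; by rank–nullity, nullity = 3 − 3 = 0.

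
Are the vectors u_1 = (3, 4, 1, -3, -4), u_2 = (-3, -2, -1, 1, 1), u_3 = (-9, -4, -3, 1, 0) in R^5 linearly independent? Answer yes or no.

no

Form the matrix with these vectors as rows and row reduce.
R2 ← R2 + R1: [0, 2, 0, -2, -3]
R3 ← R3 + (3)·R1: [0, 8, 0, -8, -12]
R3 ← R3 − (4)·R2: [0, 0, 0, 0, 0]
2 nonzero rows, so the 3 vectors span a space of dimension 2.
Since 2 < 3, the vectors are linearly dependent.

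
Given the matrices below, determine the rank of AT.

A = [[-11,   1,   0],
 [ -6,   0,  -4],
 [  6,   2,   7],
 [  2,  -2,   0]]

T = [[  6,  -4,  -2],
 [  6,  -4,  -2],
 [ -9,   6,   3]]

First compute AT:
[[-60,  40,  20],
 [  0,   0,   0],
 [-15,  10,   5],
 [  0,   0,   0]]
Now row reduce the product.
R3 ← R3 − (1/4)·R1: [0, 0, 0]
1 nonzero row, so rank(AT) = 1.

1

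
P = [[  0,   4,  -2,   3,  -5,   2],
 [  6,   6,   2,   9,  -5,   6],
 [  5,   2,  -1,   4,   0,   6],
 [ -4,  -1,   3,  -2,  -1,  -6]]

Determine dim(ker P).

3

Row reduce to echelon form.
Swap R1 ↔ R2
R3 ← R3 − (5/6)·R1: [0, -3, -8/3, -7/2, 25/6, 1]
R4 ← R4 + (2/3)·R1: [0, 3, 13/3, 4, -13/3, -2]
R3 ← R3 + (3/4)·R2: [0, 0, -25/6, -5/4, 5/12, 5/2]
R4 ← R4 − (3/4)·R2: [0, 0, 35/6, 7/4, -7/12, -7/2]
R4 ← R4 + (7/5)·R3: [0, 0, 0, 0, 0, 0]
3 nonzero rows, so rank(P) = 3.
P has 6 columns; by rank–nullity, nullity = 6 − 3 = 3.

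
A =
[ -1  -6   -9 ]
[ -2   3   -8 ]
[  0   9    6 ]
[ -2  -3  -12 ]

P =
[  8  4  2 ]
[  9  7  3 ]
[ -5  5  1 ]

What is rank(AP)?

2

First compute AP:
[[-17, -91, -29],
 [ 51, -27,  -3],
 [ 51,  93,  33],
 [ 17, -89, -25]]
Now row reduce the product.
R2 ← R2 + (3)·R1: [0, -300, -90]
R3 ← R3 + (3)·R1: [0, -180, -54]
R4 ← R4 + R1: [0, -180, -54]
R3 ← R3 − (3/5)·R2: [0, 0, 0]
R4 ← R4 − (3/5)·R2: [0, 0, 0]
2 nonzero rows, so rank(AP) = 2.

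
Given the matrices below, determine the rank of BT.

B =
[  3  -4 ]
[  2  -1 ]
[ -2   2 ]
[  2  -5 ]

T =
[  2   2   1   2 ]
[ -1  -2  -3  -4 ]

2

First compute BT:
[[ 10,  14,  15,  22],
 [  5,   6,   5,   8],
 [ -6,  -8,  -8, -12],
 [  9,  14,  17,  24]]
Now row reduce the product.
R2 ← R2 − (1/2)·R1: [0, -1, -5/2, -3]
R3 ← R3 + (3/5)·R1: [0, 2/5, 1, 6/5]
R4 ← R4 − (9/10)·R1: [0, 7/5, 7/2, 21/5]
R3 ← R3 + (2/5)·R2: [0, 0, 0, 0]
R4 ← R4 + (7/5)·R2: [0, 0, 0, 0]
2 nonzero rows, so rank(BT) = 2.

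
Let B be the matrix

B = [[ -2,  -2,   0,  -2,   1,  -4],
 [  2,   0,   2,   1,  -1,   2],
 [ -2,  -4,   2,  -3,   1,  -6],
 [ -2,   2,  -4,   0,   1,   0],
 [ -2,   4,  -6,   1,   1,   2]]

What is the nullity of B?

Row reduce to echelon form.
R2 ← R2 + R1: [0, -2, 2, -1, 0, -2]
R3 ← R3 − R1: [0, -2, 2, -1, 0, -2]
R4 ← R4 − R1: [0, 4, -4, 2, 0, 4]
R5 ← R5 − R1: [0, 6, -6, 3, 0, 6]
R3 ← R3 − R2: [0, 0, 0, 0, 0, 0]
R4 ← R4 + (2)·R2: [0, 0, 0, 0, 0, 0]
R5 ← R5 + (3)·R2: [0, 0, 0, 0, 0, 0]
2 nonzero rows, so rank(B) = 2.
B has 6 columns; by rank–nullity, nullity = 6 − 2 = 4.

4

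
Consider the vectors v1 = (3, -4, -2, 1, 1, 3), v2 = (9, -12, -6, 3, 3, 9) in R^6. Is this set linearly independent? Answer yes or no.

Form the matrix with these vectors as rows and row reduce.
R2 ← R2 − (3)·R1: [0, 0, 0, 0, 0, 0]
1 nonzero row, so the 2 vectors span a space of dimension 1.
Since 1 < 2, the vectors are linearly dependent.

no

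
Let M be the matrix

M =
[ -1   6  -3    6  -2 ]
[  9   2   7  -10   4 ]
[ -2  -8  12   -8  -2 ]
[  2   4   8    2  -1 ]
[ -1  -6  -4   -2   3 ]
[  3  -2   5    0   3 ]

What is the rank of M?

Row reduce to echelon form.
R2 ← R2 + (9)·R1: [0, 56, -20, 44, -14]
R3 ← R3 − (2)·R1: [0, -20, 18, -20, 2]
R4 ← R4 + (2)·R1: [0, 16, 2, 14, -5]
R5 ← R5 − R1: [0, -12, -1, -8, 5]
R6 ← R6 + (3)·R1: [0, 16, -4, 18, -3]
R3 ← R3 + (5/14)·R2: [0, 0, 76/7, -30/7, -3]
R4 ← R4 − (2/7)·R2: [0, 0, 54/7, 10/7, -1]
R5 ← R5 + (3/14)·R2: [0, 0, -37/7, 10/7, 2]
R6 ← R6 − (2/7)·R2: [0, 0, 12/7, 38/7, 1]
R4 ← R4 − (27/38)·R3: [0, 0, 0, 85/19, 43/38]
R5 ← R5 + (37/76)·R3: [0, 0, 0, -25/38, 41/76]
R6 ← R6 − (3/19)·R3: [0, 0, 0, 116/19, 28/19]
R5 ← R5 + (5/34)·R4: [0, 0, 0, 0, 12/17]
R6 ← R6 − (116/85)·R4: [0, 0, 0, 0, -6/85]
R6 ← R6 + (1/10)·R5: [0, 0, 0, 0, 0]
Echelon form has 5 nonzero rows, so rank(M) = 5.

5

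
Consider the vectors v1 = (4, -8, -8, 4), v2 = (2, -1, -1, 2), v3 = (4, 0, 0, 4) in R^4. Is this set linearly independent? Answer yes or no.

no

Form the matrix with these vectors as rows and row reduce.
R2 ← R2 − (1/2)·R1: [0, 3, 3, 0]
R3 ← R3 − R1: [0, 8, 8, 0]
R3 ← R3 − (8/3)·R2: [0, 0, 0, 0]
2 nonzero rows, so the 3 vectors span a space of dimension 2.
Since 2 < 3, the vectors are linearly dependent.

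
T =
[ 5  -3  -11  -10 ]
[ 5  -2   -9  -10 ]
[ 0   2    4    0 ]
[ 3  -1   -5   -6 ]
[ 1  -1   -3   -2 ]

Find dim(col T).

2

Row reduce to echelon form.
R2 ← R2 − R1: [0, 1, 2, 0]
R4 ← R4 − (3/5)·R1: [0, 4/5, 8/5, 0]
R5 ← R5 − (1/5)·R1: [0, -2/5, -4/5, 0]
R3 ← R3 − (2)·R2: [0, 0, 0, 0]
R4 ← R4 − (4/5)·R2: [0, 0, 0, 0]
R5 ← R5 + (2/5)·R2: [0, 0, 0, 0]
Echelon form has 2 nonzero rows, so rank(T) = 2.
The column space has dimension equal to the rank: 2.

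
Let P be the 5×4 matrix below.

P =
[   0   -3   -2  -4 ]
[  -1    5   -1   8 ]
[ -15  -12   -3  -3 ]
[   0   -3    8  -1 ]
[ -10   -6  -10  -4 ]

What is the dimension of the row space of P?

4

Row reduce to echelon form.
Swap R1 ↔ R2
R3 ← R3 − (15)·R1: [0, -87, 12, -123]
R5 ← R5 − (10)·R1: [0, -56, 0, -84]
R3 ← R3 − (29)·R2: [0, 0, 70, -7]
R4 ← R4 − R2: [0, 0, 10, 3]
R5 ← R5 − (56/3)·R2: [0, 0, 112/3, -28/3]
R4 ← R4 − (1/7)·R3: [0, 0, 0, 4]
R5 ← R5 − (8/15)·R3: [0, 0, 0, -28/5]
R5 ← R5 + (7/5)·R4: [0, 0, 0, 0]
Echelon form has 4 nonzero rows, so rank(P) = 4.
The row space has dimension equal to the rank: 4.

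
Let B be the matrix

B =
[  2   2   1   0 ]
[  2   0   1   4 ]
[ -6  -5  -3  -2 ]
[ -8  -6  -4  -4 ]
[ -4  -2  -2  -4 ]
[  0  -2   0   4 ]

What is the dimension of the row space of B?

2

Row reduce to echelon form.
R2 ← R2 − R1: [0, -2, 0, 4]
R3 ← R3 + (3)·R1: [0, 1, 0, -2]
R4 ← R4 + (4)·R1: [0, 2, 0, -4]
R5 ← R5 + (2)·R1: [0, 2, 0, -4]
R3 ← R3 + (1/2)·R2: [0, 0, 0, 0]
R4 ← R4 + R2: [0, 0, 0, 0]
R5 ← R5 + R2: [0, 0, 0, 0]
R6 ← R6 − R2: [0, 0, 0, 0]
Echelon form has 2 nonzero rows, so rank(B) = 2.
The row space has dimension equal to the rank: 2.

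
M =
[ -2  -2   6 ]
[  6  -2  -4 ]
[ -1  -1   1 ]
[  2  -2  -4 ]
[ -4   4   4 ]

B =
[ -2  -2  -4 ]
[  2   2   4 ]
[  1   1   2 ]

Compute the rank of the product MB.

1

First compute MB:
[[  6,   6,  12],
 [-20, -20, -40],
 [  1,   1,   2],
 [-12, -12, -24],
 [ 20,  20,  40]]
Now row reduce the product.
R2 ← R2 + (10/3)·R1: [0, 0, 0]
R3 ← R3 − (1/6)·R1: [0, 0, 0]
R4 ← R4 + (2)·R1: [0, 0, 0]
R5 ← R5 − (10/3)·R1: [0, 0, 0]
1 nonzero row, so rank(MB) = 1.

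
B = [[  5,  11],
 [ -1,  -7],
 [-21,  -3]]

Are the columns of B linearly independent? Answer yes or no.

yes

Row reduce B to echelon form.
R2 ← R2 + (1/5)·R1: [0, -24/5]
R3 ← R3 + (21/5)·R1: [0, 216/5]
R3 ← R3 + (9)·R2: [0, 0]
2 pivots among 2 columns.
Every column is a pivot column, so the columns are linearly independent.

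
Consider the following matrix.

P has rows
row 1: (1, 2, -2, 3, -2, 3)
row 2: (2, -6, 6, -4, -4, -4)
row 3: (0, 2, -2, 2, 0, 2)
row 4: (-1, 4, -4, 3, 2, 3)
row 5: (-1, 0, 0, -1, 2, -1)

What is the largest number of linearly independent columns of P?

Row reduce to echelon form.
R2 ← R2 − (2)·R1: [0, -10, 10, -10, 0, -10]
R4 ← R4 + R1: [0, 6, -6, 6, 0, 6]
R5 ← R5 + R1: [0, 2, -2, 2, 0, 2]
R3 ← R3 + (1/5)·R2: [0, 0, 0, 0, 0, 0]
R4 ← R4 + (3/5)·R2: [0, 0, 0, 0, 0, 0]
R5 ← R5 + (1/5)·R2: [0, 0, 0, 0, 0, 0]
Echelon form has 2 nonzero rows, so rank(P) = 2.
The rank gives the maximum number of linearly independent columns: 2.

2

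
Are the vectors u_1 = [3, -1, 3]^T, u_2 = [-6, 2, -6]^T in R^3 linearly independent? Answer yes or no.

Form the matrix with these vectors as rows and row reduce.
R2 ← R2 + (2)·R1: [0, 0, 0]
1 nonzero row, so the 2 vectors span a space of dimension 1.
Since 1 < 2, the vectors are linearly dependent.

no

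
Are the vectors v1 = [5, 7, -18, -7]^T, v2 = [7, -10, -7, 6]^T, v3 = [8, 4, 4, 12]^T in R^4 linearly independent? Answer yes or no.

yes

Form the matrix with these vectors as rows and row reduce.
R2 ← R2 − (7/5)·R1: [0, -99/5, 91/5, 79/5]
R3 ← R3 − (8/5)·R1: [0, -36/5, 164/5, 116/5]
R3 ← R3 − (4/11)·R2: [0, 0, 288/11, 192/11]
3 nonzero rows, so the 3 vectors span a space of dimension 3.
Since 3 = 3, the vectors are linearly independent.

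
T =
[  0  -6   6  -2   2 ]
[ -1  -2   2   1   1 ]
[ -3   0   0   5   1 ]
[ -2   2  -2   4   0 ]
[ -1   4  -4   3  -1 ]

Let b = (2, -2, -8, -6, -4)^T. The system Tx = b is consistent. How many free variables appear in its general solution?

Row reduce the augmented matrix [T | b].
Swap R1 ↔ R2
R3 ← R3 − (3)·R1: [0, 6, -6, 2, -2, -2]
R4 ← R4 − (2)·R1: [0, 6, -6, 2, -2, -2]
R5 ← R5 − R1: [0, 6, -6, 2, -2, -2]
R3 ← R3 + R2: [0, 0, 0, 0, 0, 0]
R4 ← R4 + R2: [0, 0, 0, 0, 0, 0]
R5 ← R5 + R2: [0, 0, 0, 0, 0, 0]
The echelon form has 2 nonzero rows, and every pivot lies in the first 5 columns, so rank(T) = rank([T|b]) = 2.
The system is consistent.
Free variables = (unknowns) − (rank) = 5 − 2 = 3.

3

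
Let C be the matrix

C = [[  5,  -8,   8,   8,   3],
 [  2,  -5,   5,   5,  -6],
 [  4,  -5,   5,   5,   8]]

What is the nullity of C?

Row reduce to echelon form.
R2 ← R2 − (2/5)·R1: [0, -9/5, 9/5, 9/5, -36/5]
R3 ← R3 − (4/5)·R1: [0, 7/5, -7/5, -7/5, 28/5]
R3 ← R3 + (7/9)·R2: [0, 0, 0, 0, 0]
2 nonzero rows, so rank(C) = 2.
C has 5 columns; by rank–nullity, nullity = 5 − 2 = 3.

3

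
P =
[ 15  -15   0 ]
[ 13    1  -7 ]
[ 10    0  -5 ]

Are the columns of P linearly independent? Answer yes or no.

Row reduce P to echelon form.
R2 ← R2 − (13/15)·R1: [0, 14, -7]
R3 ← R3 − (2/3)·R1: [0, 10, -5]
R3 ← R3 − (5/7)·R2: [0, 0, 0]
2 pivots among 3 columns.
Only 2 < 3 pivot columns, so the columns are linearly dependent.

no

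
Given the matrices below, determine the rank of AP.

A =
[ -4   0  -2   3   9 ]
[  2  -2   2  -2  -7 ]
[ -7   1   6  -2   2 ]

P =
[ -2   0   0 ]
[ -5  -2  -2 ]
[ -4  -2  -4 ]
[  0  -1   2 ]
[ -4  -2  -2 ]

First compute AP:
[[-20, -17,  -4],
 [ 26,  16,   6],
 [-23, -16, -34]]
Now row reduce the product.
R2 ← R2 + (13/10)·R1: [0, -61/10, 4/5]
R3 ← R3 − (23/20)·R1: [0, 71/20, -147/5]
R3 ← R3 + (71/122)·R2: [0, 0, -1765/61]
3 nonzero rows, so rank(AP) = 3.

3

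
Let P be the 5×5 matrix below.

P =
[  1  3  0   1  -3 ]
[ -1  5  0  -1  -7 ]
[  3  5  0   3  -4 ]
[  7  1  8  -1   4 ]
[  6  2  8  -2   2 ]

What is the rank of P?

Row reduce to echelon form.
R2 ← R2 + R1: [0, 8, 0, 0, -10]
R3 ← R3 − (3)·R1: [0, -4, 0, 0, 5]
R4 ← R4 − (7)·R1: [0, -20, 8, -8, 25]
R5 ← R5 − (6)·R1: [0, -16, 8, -8, 20]
R3 ← R3 + (1/2)·R2: [0, 0, 0, 0, 0]
R4 ← R4 + (5/2)·R2: [0, 0, 8, -8, 0]
R5 ← R5 + (2)·R2: [0, 0, 8, -8, 0]
Swap R3 ↔ R4
R5 ← R5 − R3: [0, 0, 0, 0, 0]
Echelon form has 3 nonzero rows, so rank(P) = 3.

3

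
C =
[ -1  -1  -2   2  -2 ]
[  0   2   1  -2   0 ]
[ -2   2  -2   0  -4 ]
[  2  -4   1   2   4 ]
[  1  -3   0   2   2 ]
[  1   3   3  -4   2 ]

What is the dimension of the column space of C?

2

Row reduce to echelon form.
R3 ← R3 − (2)·R1: [0, 4, 2, -4, 0]
R4 ← R4 + (2)·R1: [0, -6, -3, 6, 0]
R5 ← R5 + R1: [0, -4, -2, 4, 0]
R6 ← R6 + R1: [0, 2, 1, -2, 0]
R3 ← R3 − (2)·R2: [0, 0, 0, 0, 0]
R4 ← R4 + (3)·R2: [0, 0, 0, 0, 0]
R5 ← R5 + (2)·R2: [0, 0, 0, 0, 0]
R6 ← R6 − R2: [0, 0, 0, 0, 0]
Echelon form has 2 nonzero rows, so rank(C) = 2.
The column space has dimension equal to the rank: 2.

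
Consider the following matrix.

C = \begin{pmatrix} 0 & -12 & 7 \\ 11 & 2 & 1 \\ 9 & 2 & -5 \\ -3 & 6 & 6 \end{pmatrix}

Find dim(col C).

3

Row reduce to echelon form.
Swap R1 ↔ R2
R3 ← R3 − (9/11)·R1: [0, 4/11, -64/11]
R4 ← R4 + (3/11)·R1: [0, 72/11, 69/11]
R3 ← R3 + (1/33)·R2: [0, 0, -185/33]
R4 ← R4 + (6/11)·R2: [0, 0, 111/11]
R4 ← R4 + (9/5)·R3: [0, 0, 0]
Echelon form has 3 nonzero rows, so rank(C) = 3.
The column space has dimension equal to the rank: 3.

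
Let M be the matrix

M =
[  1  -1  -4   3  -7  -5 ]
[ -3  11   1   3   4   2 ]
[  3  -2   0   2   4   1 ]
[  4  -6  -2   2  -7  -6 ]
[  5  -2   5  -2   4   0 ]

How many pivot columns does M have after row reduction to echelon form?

5

Row reduce to echelon form.
R2 ← R2 + (3)·R1: [0, 8, -11, 12, -17, -13]
R3 ← R3 − (3)·R1: [0, 1, 12, -7, 25, 16]
R4 ← R4 − (4)·R1: [0, -2, 14, -10, 21, 14]
R5 ← R5 − (5)·R1: [0, 3, 25, -17, 39, 25]
R3 ← R3 − (1/8)·R2: [0, 0, 107/8, -17/2, 217/8, 141/8]
R4 ← R4 + (1/4)·R2: [0, 0, 45/4, -7, 67/4, 43/4]
R5 ← R5 − (3/8)·R2: [0, 0, 233/8, -43/2, 363/8, 239/8]
R4 ← R4 − (90/107)·R3: [0, 0, 0, 16/107, -649/107, -436/107]
R5 ← R5 − (233/107)·R3: [0, 0, 0, -320/107, -1465/107, -910/107]
R5 ← R5 + (20)·R4: [0, 0, 0, 0, -135, -90]
Echelon form has 5 nonzero rows, so rank(M) = 5.
Each nonzero row contributes one pivot column: 5 pivot columns.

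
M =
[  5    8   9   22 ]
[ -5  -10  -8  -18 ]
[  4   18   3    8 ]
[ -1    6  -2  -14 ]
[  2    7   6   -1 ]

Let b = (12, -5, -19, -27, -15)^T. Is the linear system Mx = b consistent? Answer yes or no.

Row reduce the augmented matrix [M | b].
R2 ← R2 + R1: [0, -2, 1, 4, 7]
R3 ← R3 − (4/5)·R1: [0, 58/5, -21/5, -48/5, -143/5]
R4 ← R4 + (1/5)·R1: [0, 38/5, -1/5, -48/5, -123/5]
R5 ← R5 − (2/5)·R1: [0, 19/5, 12/5, -49/5, -99/5]
R3 ← R3 + (29/5)·R2: [0, 0, 8/5, 68/5, 12]
R4 ← R4 + (19/5)·R2: [0, 0, 18/5, 28/5, 2]
R5 ← R5 + (19/10)·R2: [0, 0, 43/10, -11/5, -13/2]
R4 ← R4 − (9/4)·R3: [0, 0, 0, -25, -25]
R5 ← R5 − (43/16)·R3: [0, 0, 0, -155/4, -155/4]
R5 ← R5 − (31/20)·R4: [0, 0, 0, 0, 0]
The echelon form has 4 nonzero rows, and every pivot lies in the first 4 columns, so rank(M) = rank([M|b]) = 4.
The system is consistent.

yes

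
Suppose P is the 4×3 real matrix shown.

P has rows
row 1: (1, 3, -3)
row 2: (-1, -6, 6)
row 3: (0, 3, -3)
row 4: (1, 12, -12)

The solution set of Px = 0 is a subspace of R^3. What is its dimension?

1

Row reduce to echelon form.
R2 ← R2 + R1: [0, -3, 3]
R4 ← R4 − R1: [0, 9, -9]
R3 ← R3 + R2: [0, 0, 0]
R4 ← R4 + (3)·R2: [0, 0, 0]
2 nonzero rows, so rank(P) = 2.
P has 3 columns; by rank–nullity, nullity = 3 − 2 = 1.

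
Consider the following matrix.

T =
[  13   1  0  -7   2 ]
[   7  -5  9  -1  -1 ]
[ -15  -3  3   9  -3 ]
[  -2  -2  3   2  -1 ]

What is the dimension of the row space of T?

Row reduce to echelon form.
R2 ← R2 − (7/13)·R1: [0, -72/13, 9, 36/13, -27/13]
R3 ← R3 + (15/13)·R1: [0, -24/13, 3, 12/13, -9/13]
R4 ← R4 + (2/13)·R1: [0, -24/13, 3, 12/13, -9/13]
R3 ← R3 − (1/3)·R2: [0, 0, 0, 0, 0]
R4 ← R4 − (1/3)·R2: [0, 0, 0, 0, 0]
Echelon form has 2 nonzero rows, so rank(T) = 2.
The row space has dimension equal to the rank: 2.

2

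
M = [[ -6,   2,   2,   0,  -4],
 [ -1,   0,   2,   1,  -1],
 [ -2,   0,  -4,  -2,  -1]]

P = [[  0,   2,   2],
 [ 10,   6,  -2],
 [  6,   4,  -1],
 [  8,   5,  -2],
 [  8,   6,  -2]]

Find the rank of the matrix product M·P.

2

First compute MP:
[[  0, -16, -10],
 [ 12,   5,  -4],
 [-48, -36,   6]]
Now row reduce the product.
Swap R1 ↔ R2
R3 ← R3 + (4)·R1: [0, -16, -10]
R3 ← R3 − R2: [0, 0, 0]
2 nonzero rows, so rank(MP) = 2.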